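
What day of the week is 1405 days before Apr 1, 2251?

First find the weekday of Apr 1, 2251. Doomsday rule: the anchor day for the 2200s is Friday. For year 51: 51÷12 = 4 r 3, and 3÷4 = 0, so 4+3+0 = 7.
Friday + 7 ≡ Friday — that's 2251's doomsday.
In April the doomsday date is Apr 4.
Apr 1 is 3 days before Apr 4; 3 mod 7 = 3, so Friday − 3 = Tuesday.
1405 mod 7 = 5, so 1405 days before a Tuesday is Tuesday − 5 = Thursday.

Thursday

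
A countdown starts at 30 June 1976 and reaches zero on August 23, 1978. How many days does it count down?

784

Jun 30, 1976 → Jun 30, 1977: 365 days.
Jun 30, 1977 → Jun 30, 1978: 365 days.
Jun 30, 1978 → Jul 30, 1978: 30 days (June has 30).
Jul 30, 1978 → Aug 23, 1978: 24 days.
Total: 784 days.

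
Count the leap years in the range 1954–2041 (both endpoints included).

22

Multiples of 4 in [1954,2041]: 22.
Of those, multiples of 100: 1 (not leap unless ÷400).
Multiples of 400: 1.
Leap years = 22 − 1 + 1 = 22.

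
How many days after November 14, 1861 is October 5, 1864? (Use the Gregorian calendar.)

1056

Nov 14, 1861 → Nov 14, 1862: 365 days.
Nov 14, 1862 → Nov 14, 1863: 365 days.
Nov 14, 1863 → Dec 14, 1863: 30 days (November has 30).
Dec 14, 1863 → Jan 14, 1864: 31 days (December has 31).
Jan 14, 1864 → Feb 14, 1864: 31 days (January has 31).
Feb 14, 1864 → Mar 14, 1864: 29 days (February has 29).
Mar 14, 1864 → Apr 14, 1864: 31 days (March has 31).
Apr 14, 1864 → May 14, 1864: 30 days (April has 30).
May 14, 1864 → Jun 14, 1864: 31 days (May has 31).
Jun 14, 1864 → Jul 14, 1864: 30 days (June has 30).
Jul 14, 1864 → Aug 14, 1864: 31 days (July has 31).
Aug 14, 1864 → Sep 14, 1864: 31 days (August has 31).
Sep 14, 1864 → Oct 5, 1864: 21 days.
Total: 1056 days.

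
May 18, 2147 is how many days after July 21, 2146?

301

Jul 21, 2146 → Aug 21, 2146: 31 days (July has 31).
Aug 21, 2146 → Sep 21, 2146: 31 days (August has 31).
Sep 21, 2146 → Oct 21, 2146: 30 days (September has 30).
Oct 21, 2146 → Nov 21, 2146: 31 days (October has 31).
Nov 21, 2146 → Dec 21, 2146: 30 days (November has 30).
Dec 21, 2146 → Jan 21, 2147: 31 days (December has 31).
Jan 21, 2147 → Feb 21, 2147: 31 days (January has 31).
Feb 21, 2147 → Mar 21, 2147: 28 days (February has 28).
Mar 21, 2147 → Apr 21, 2147: 31 days (March has 31).
Apr 21, 2147 → May 18, 2147: 27 days.
Total: 301 days.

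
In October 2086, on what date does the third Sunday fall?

October 20, 2086

October 1, 2086 is a Tuesday.
The first Sunday is therefore October 6 (5 days later).
The third Sunday is 6 + 2×7 = October 20.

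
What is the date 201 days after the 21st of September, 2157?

Sep has 30 days: +10 → Oct 1, 2157 (191 left).
Oct has 31 days: +31 → Nov 1, 2157 (160 left).
Nov has 30 days: +30 → Dec 1, 2157 (130 left).
Dec has 31 days: +31 → Jan 1, 2158 (99 left).
Jan has 31 days: +31 → Feb 1, 2158 (68 left).
Feb has 28 days: +28 → Mar 1, 2158 (40 left).
Mar has 31 days: +31 → Apr 1, 2158 (9 left).
+9 → Apr 10, 2158.

April 10, 2158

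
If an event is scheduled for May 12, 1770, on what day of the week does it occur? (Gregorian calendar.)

Doomsday rule: the anchor day for the 1700s is Sunday. For year 70: 70÷12 = 5 r 10, and 10÷4 = 2, so 5+10+2 = 17.
Sunday + 17 ≡ Wednesday — that's 1770's doomsday.
In May the doomsday date is May 9.
May 12 is 3 days after May 9; 3 mod 7 = 3, so Wednesday + 3 = Saturday.

Saturday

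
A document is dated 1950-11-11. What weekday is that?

Doomsday rule: the anchor day for the 1900s is Wednesday. For year 50: 50÷12 = 4 r 2, and 2÷4 = 0, so 4+2+0 = 6.
Wednesday + 6 ≡ Tuesday — that's 1950's doomsday.
In November the doomsday date is Nov 7.
Nov 11 is 4 days after Nov 7; 4 mod 7 = 4, so Tuesday + 4 = Saturday.

Saturday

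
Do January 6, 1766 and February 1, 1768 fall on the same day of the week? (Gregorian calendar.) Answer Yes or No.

Yes

From Jan 6, 1766 to Feb 1, 1768 is 756 days.
756 mod 7 = 0, so they are the same weekday.
(Jan 6, 1766 is a Monday; Feb 1, 1768 is a Monday.)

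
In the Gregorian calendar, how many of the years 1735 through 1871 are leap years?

Multiples of 4 in [1735,1871]: 34.
Of those, multiples of 100: 1 (not leap unless ÷400).
Multiples of 400: 0.
Leap years = 34 − 1 + 0 = 33.

33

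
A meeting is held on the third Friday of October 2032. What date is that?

October 1, 2032 is a Friday.
The first Friday is therefore October 1 (same day).
The third Friday is 1 + 2×7 = October 15.

October 15, 2032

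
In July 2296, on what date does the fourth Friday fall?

July 1, 2296 is a Wednesday.
The first Friday is therefore July 3 (2 days later).
The fourth Friday is 3 + 3×7 = July 24.

July 24, 2296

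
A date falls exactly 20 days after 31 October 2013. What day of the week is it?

Wednesday

Oct 31, 2013 is a Thursday.
20 mod 7 = 6, so 20 days after a Thursday is Thursday + 6 = Wednesday.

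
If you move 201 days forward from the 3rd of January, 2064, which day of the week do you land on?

Jan 3, 2064 is a Thursday.
201 mod 7 = 5, so 201 days after a Thursday is Thursday + 5 = Tuesday.

Tuesday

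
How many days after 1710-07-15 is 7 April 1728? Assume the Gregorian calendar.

Jul 15, 1710 → Jul 15, 1711: 365 days.
Jul 15, 1711 → Jul 15, 1712: 366 days (Feb 29, 1712 is in that span).
Jul 15, 1712 → Jul 15, 1713: 365 days.
Jul 15, 1713 → Jul 15, 1714: 365 days.
Jul 15, 1714 → Jul 15, 1715: 365 days.
Jul 15, 1715 → Jul 15, 1716: 366 days (Feb 29, 1716 is in that span).
Jul 15, 1716 → Jul 15, 1717: 365 days.
Jul 15, 1717 → Jul 15, 1718: 365 days.
Jul 15, 1718 → Jul 15, 1719: 365 days.
Jul 15, 1719 → Jul 15, 1720: 366 days (Feb 29, 1720 is in that span).
Jul 15, 1720 → Jul 15, 1721: 365 days.
Jul 15, 1721 → Jul 15, 1722: 365 days.
Jul 15, 1722 → Jul 15, 1723: 365 days.
Jul 15, 1723 → Jul 15, 1724: 366 days (Feb 29, 1724 is in that span).
Jul 15, 1724 → Jul 15, 1725: 365 days.
Jul 15, 1725 → Jul 15, 1726: 365 days.
Jul 15, 1726 → Jul 15, 1727: 365 days.
Jul 15, 1727 → Aug 15, 1727: 31 days (July has 31).
Aug 15, 1727 → Sep 15, 1727: 31 days (August has 31).
Sep 15, 1727 → Oct 15, 1727: 30 days (September has 30).
Oct 15, 1727 → Nov 15, 1727: 31 days (October has 31).
Nov 15, 1727 → Dec 15, 1727: 30 days (November has 30).
Dec 15, 1727 → Jan 15, 1728: 31 days (December has 31).
Jan 15, 1728 → Feb 15, 1728: 31 days (January has 31).
Feb 15, 1728 → Mar 15, 1728: 29 days (February has 29).
Mar 15, 1728 → Apr 7, 1728: 23 days.
Total: 6476 days.

6476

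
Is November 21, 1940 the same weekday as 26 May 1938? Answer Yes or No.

From May 26, 1938 to Nov 21, 1940 is 910 days.
910 mod 7 = 0, so they are the same weekday.
(May 26, 1938 is a Thursday; Nov 21, 1940 is a Thursday.)

Yes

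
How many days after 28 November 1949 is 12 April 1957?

2692

Nov 28, 1949 → Nov 28, 1950: 365 days.
Nov 28, 1950 → Nov 28, 1951: 365 days.
Nov 28, 1951 → Nov 28, 1952: 366 days (Feb 29, 1952 is in that span).
Nov 28, 1952 → Nov 28, 1953: 365 days.
Nov 28, 1953 → Nov 28, 1954: 365 days.
Nov 28, 1954 → Nov 28, 1955: 365 days.
Nov 28, 1955 → Nov 28, 1956: 366 days (Feb 29, 1956 is in that span).
Nov 28, 1956 → Dec 28, 1956: 30 days (November has 30).
Dec 28, 1956 → Jan 28, 1957: 31 days (December has 31).
Jan 28, 1957 → Feb 28, 1957: 31 days (January has 31).
Feb 28, 1957 → Mar 28, 1957: 28 days (February has 28).
Mar 28, 1957 → Apr 12, 1957: 15 days.
Total: 2692 days.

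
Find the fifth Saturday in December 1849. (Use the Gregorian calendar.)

December 29, 1849

December 1, 1849 is a Saturday.
The first Saturday is therefore December 1 (same day).
The fifth Saturday is 1 + 4×7 = December 29.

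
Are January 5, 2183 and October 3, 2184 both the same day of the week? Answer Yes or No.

Yes

From Jan 5, 2183 to Oct 3, 2184 is 637 days.
637 mod 7 = 0, so they are the same weekday.
(Jan 5, 2183 is a Sunday; Oct 3, 2184 is a Sunday.)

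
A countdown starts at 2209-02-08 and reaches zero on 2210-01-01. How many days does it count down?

Feb 8, 2209 → Mar 8, 2209: 28 days (February has 28).
Mar 8, 2209 → Apr 8, 2209: 31 days (March has 31).
Apr 8, 2209 → May 8, 2209: 30 days (April has 30).
May 8, 2209 → Jun 8, 2209: 31 days (May has 31).
Jun 8, 2209 → Jul 8, 2209: 30 days (June has 30).
Jul 8, 2209 → Aug 8, 2209: 31 days (July has 31).
Aug 8, 2209 → Sep 8, 2209: 31 days (August has 31).
Sep 8, 2209 → Oct 8, 2209: 30 days (September has 30).
Oct 8, 2209 → Nov 8, 2209: 31 days (October has 31).
Nov 8, 2209 → Dec 8, 2209: 30 days (November has 30).
Dec 8, 2209 → Jan 1, 2210: 24 days.
Total: 327 days.

327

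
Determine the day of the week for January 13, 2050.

Thursday

Doomsday rule: the anchor day for the 2000s is Tuesday. For year 50: 50÷12 = 4 r 2, and 2÷4 = 0, so 4+2+0 = 6.
Tuesday + 6 ≡ Monday — that's 2050's doomsday.
In January the doomsday date is Jan 3 (2050 is not a leap year).
Jan 13 is 10 days after Jan 3; 10 mod 7 = 3, so Monday + 3 = Thursday.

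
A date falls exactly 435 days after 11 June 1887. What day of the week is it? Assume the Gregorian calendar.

Jun 11, 1887 is a Saturday.
435 mod 7 = 1, so 435 days after a Saturday is Saturday + 1 = Sunday.

Sunday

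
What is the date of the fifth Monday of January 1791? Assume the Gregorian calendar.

January 1, 1791 is a Saturday.
The first Monday is therefore January 3 (2 days later).
The fifth Monday is 3 + 4×7 = January 31.

January 31, 1791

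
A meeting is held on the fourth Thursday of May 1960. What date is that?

May 26, 1960

May 1, 1960 is a Sunday.
The first Thursday is therefore May 5 (4 days later).
The fourth Thursday is 5 + 3×7 = May 26.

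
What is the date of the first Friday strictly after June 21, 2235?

June 26, 2235

Jun 21, 2235 is a Sunday.
From Sunday to the next Friday is 5 days.
Jun 21, 2235 + 5 = Jun 26, 2235.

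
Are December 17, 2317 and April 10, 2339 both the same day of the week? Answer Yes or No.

Yes

From Dec 17, 2317 to Apr 10, 2339 is 7784 days.
7784 mod 7 = 0, so they are the same weekday.
(Dec 17, 2317 is a Monday; Apr 10, 2339 is a Monday.)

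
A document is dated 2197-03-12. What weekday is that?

Doomsday rule: the anchor day for the 2100s is Sunday. For year 97: 97÷12 = 8 r 1, and 1÷4 = 0, so 8+1+0 = 9.
Sunday + 9 ≡ Tuesday — that's 2197's doomsday.
In March the doomsday date is Mar 14.
Mar 12 is 2 days before Mar 14; 2 mod 7 = 2, so Tuesday − 2 = Sunday.

Sunday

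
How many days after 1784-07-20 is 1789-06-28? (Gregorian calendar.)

Jul 20, 1784 → Jul 20, 1785: 365 days.
Jul 20, 1785 → Jul 20, 1786: 365 days.
Jul 20, 1786 → Jul 20, 1787: 365 days.
Jul 20, 1787 → Jul 20, 1788: 366 days (Feb 29, 1788 is in that span).
Jul 20, 1788 → Aug 20, 1788: 31 days (July has 31).
Aug 20, 1788 → Sep 20, 1788: 31 days (August has 31).
Sep 20, 1788 → Oct 20, 1788: 30 days (September has 30).
Oct 20, 1788 → Nov 20, 1788: 31 days (October has 31).
Nov 20, 1788 → Dec 20, 1788: 30 days (November has 30).
Dec 20, 1788 → Jan 20, 1789: 31 days (December has 31).
Jan 20, 1789 → Feb 20, 1789: 31 days (January has 31).
Feb 20, 1789 → Mar 20, 1789: 28 days (February has 28).
Mar 20, 1789 → Apr 20, 1789: 31 days (March has 31).
Apr 20, 1789 → May 20, 1789: 30 days (April has 30).
May 20, 1789 → Jun 20, 1789: 31 days (May has 31).
Jun 20, 1789 → Jun 28, 1789: 8 days.
Total: 1804 days.

1804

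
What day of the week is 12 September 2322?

Tuesday

Doomsday rule: the anchor day for the 2300s is Wednesday. For year 22: 22÷12 = 1 r 10, and 10÷4 = 2, so 1+10+2 = 13.
Wednesday + 13 ≡ Tuesday — that's 2322's doomsday.
In September the doomsday date is Sep 5.
Sep 12 is 7 days after Sep 5; 7 mod 7 = 0, so Tuesday + 0 = Tuesday.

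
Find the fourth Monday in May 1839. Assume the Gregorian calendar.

May 1, 1839 is a Wednesday.
The first Monday is therefore May 6 (5 days later).
The fourth Monday is 6 + 3×7 = May 27.

May 27, 1839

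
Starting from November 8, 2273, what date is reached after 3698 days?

+365 (one year) → Nov 8, 2274 (3333 left).
+365 (one year) → Nov 8, 2275 (2968 left).
+366 (one year; includes Feb 29, 2276) → Nov 8, 2276 (2602 left).
+365 (one year) → Nov 8, 2277 (2237 left).
+365 (one year) → Nov 8, 2278 (1872 left).
+365 (one year) → Nov 8, 2279 (1507 left).
+366 (one year; includes Feb 29, 2280) → Nov 8, 2280 (1141 left).
+365 (one year) → Nov 8, 2281 (776 left).
+365 (one year) → Nov 8, 2282 (411 left).
+365 (one year) → Nov 8, 2283 (46 left).
Nov has 30 days: +23 → Dec 1, 2283 (23 left).
+23 → Dec 24, 2283.

December 24, 2283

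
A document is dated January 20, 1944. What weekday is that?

January 1, 1944 is a Saturday.
Jan 1, 1944 → Jan 20, 1944: 19 days.
Total: 19 days.
19 mod 7 = 5, so Saturday + 5 = Thursday.

Thursday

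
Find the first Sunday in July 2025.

July 1, 2025 is a Tuesday.
The first Sunday is therefore July 6 (5 days later).

July 6, 2025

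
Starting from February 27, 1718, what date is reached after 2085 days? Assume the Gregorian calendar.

November 13, 1723

+365 (one year) → Feb 27, 1719 (1720 left).
+365 (one year) → Feb 27, 1720 (1355 left).
+366 (one year; includes Feb 29, 1720) → Feb 27, 1721 (989 left).
+365 (one year) → Feb 27, 1722 (624 left).
+365 (one year) → Feb 27, 1723 (259 left).
Feb has 28 days: +2 → Mar 1, 1723 (257 left).
Mar has 31 days: +31 → Apr 1, 1723 (226 left).
Apr has 30 days: +30 → May 1, 1723 (196 left).
May has 31 days: +31 → Jun 1, 1723 (165 left).
Jun has 30 days: +30 → Jul 1, 1723 (135 left).
Jul has 31 days: +31 → Aug 1, 1723 (104 left).
Aug has 31 days: +31 → Sep 1, 1723 (73 left).
Sep has 30 days: +30 → Oct 1, 1723 (43 left).
Oct has 31 days: +31 → Nov 1, 1723 (12 left).
+12 → Nov 13, 1723.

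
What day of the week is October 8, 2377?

Doomsday rule: the anchor day for the 2300s is Wednesday. For year 77: 77÷12 = 6 r 5, and 5÷4 = 1, so 6+5+1 = 12.
Wednesday + 12 ≡ Monday — that's 2377's doomsday.
In October the doomsday date is Oct 10.
Oct 8 is 2 days before Oct 10; 2 mod 7 = 2, so Monday − 2 = Saturday.

Saturday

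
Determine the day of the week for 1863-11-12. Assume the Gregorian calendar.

Thursday

Doomsday rule: the anchor day for the 1800s is Friday. For year 63: 63÷12 = 5 r 3, and 3÷4 = 0, so 5+3+0 = 8.
Friday + 8 ≡ Saturday — that's 1863's doomsday.
In November the doomsday date is Nov 7.
Nov 12 is 5 days after Nov 7; 5 mod 7 = 5, so Saturday + 5 = Thursday.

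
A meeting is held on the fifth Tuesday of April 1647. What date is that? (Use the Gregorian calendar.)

April 1, 1647 is a Monday.
The first Tuesday is therefore April 2 (1 days later).
The fifth Tuesday is 2 + 4×7 = April 30.

April 30, 1647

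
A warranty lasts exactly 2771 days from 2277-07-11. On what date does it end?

February 10, 2285

+365 (one year) → Jul 11, 2278 (2406 left).
+365 (one year) → Jul 11, 2279 (2041 left).
+366 (one year; includes Feb 29, 2280) → Jul 11, 2280 (1675 left).
+365 (one year) → Jul 11, 2281 (1310 left).
+365 (one year) → Jul 11, 2282 (945 left).
+365 (one year) → Jul 11, 2283 (580 left).
+366 (one year; includes Feb 29, 2284) → Jul 11, 2284 (214 left).
Jul has 31 days: +21 → Aug 1, 2284 (193 left).
Aug has 31 days: +31 → Sep 1, 2284 (162 left).
Sep has 30 days: +30 → Oct 1, 2284 (132 left).
Oct has 31 days: +31 → Nov 1, 2284 (101 left).
Nov has 30 days: +30 → Dec 1, 2284 (71 left).
Dec has 31 days: +31 → Jan 1, 2285 (40 left).
Jan has 31 days: +31 → Feb 1, 2285 (9 left).
+9 → Feb 10, 2285.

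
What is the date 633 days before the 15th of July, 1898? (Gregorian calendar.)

October 20, 1896

−365 (one year) → Jul 15, 1897 (268 left).
−15 → Jun 30, 1897 (end of Jun, 30 days; 253 left).
−30 → May 31, 1897 (end of May, 31 days; 223 left).
−31 → Apr 30, 1897 (end of Apr, 30 days; 192 left).
−30 → Mar 31, 1897 (end of Mar, 31 days; 162 left).
−31 → Feb 28, 1897 (end of Feb, 28 days; 131 left).
−28 → Jan 31, 1897 (end of Jan, 31 days; 103 left).
−31 → Dec 31, 1896 (end of Dec, 31 days; 72 left).
−31 → Nov 30, 1896 (end of Nov, 30 days; 41 left).
−30 → Oct 31, 1896 (end of Oct, 31 days; 11 left).
−11 → Oct 20, 1896.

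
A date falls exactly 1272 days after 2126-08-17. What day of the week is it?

Aug 17, 2126 is a Saturday.
1272 mod 7 = 5, so 1272 days after a Saturday is Saturday + 5 = Thursday.

Thursday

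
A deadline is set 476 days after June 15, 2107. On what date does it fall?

October 3, 2108

+366 (one year; includes Feb 29, 2108) → Jun 15, 2108 (110 left).
Jun has 30 days: +16 → Jul 1, 2108 (94 left).
Jul has 31 days: +31 → Aug 1, 2108 (63 left).
Aug has 31 days: +31 → Sep 1, 2108 (32 left).
Sep has 30 days: +30 → Oct 1, 2108 (2 left).
+2 → Oct 3, 2108.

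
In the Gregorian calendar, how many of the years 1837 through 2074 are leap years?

58

Multiples of 4 in [1837,2074]: 59.
Of those, multiples of 100: 2 (not leap unless ÷400).
Multiples of 400: 1.
Leap years = 59 − 2 + 1 = 58.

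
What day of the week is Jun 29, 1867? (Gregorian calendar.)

Saturday

Doomsday rule: the anchor day for the 1800s is Friday. For year 67: 67÷12 = 5 r 7, and 7÷4 = 1, so 5+7+1 = 13.
Friday + 13 ≡ Thursday — that's 1867's doomsday.
In June the doomsday date is Jun 6.
Jun 29 is 23 days after Jun 6; 23 mod 7 = 2, so Thursday + 2 = Saturday.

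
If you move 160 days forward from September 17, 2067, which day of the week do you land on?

First find the weekday of Sep 17, 2067. Doomsday rule: the anchor day for the 2000s is Tuesday. For year 67: 67÷12 = 5 r 7, and 7÷4 = 1, so 5+7+1 = 13.
Tuesday + 13 ≡ Monday — that's 2067's doomsday.
In September the doomsday date is Sep 5.
Sep 17 is 12 days after Sep 5; 12 mod 7 = 5, so Monday + 5 = Saturday.
160 mod 7 = 6, so 160 days after a Saturday is Saturday + 6 = Friday.

Friday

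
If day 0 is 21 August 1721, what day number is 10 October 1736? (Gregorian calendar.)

Aug 21, 1721 → Aug 21, 1722: 365 days.
Aug 21, 1722 → Aug 21, 1723: 365 days.
Aug 21, 1723 → Aug 21, 1724: 366 days (Feb 29, 1724 is in that span).
Aug 21, 1724 → Aug 21, 1725: 365 days.
Aug 21, 1725 → Aug 21, 1726: 365 days.
Aug 21, 1726 → Aug 21, 1727: 365 days.
Aug 21, 1727 → Aug 21, 1728: 366 days (Feb 29, 1728 is in that span).
Aug 21, 1728 → Aug 21, 1729: 365 days.
Aug 21, 1729 → Aug 21, 1730: 365 days.
Aug 21, 1730 → Aug 21, 1731: 365 days.
Aug 21, 1731 → Aug 21, 1732: 366 days (Feb 29, 1732 is in that span).
Aug 21, 1732 → Aug 21, 1733: 365 days.
Aug 21, 1733 → Aug 21, 1734: 365 days.
Aug 21, 1734 → Aug 21, 1735: 365 days.
Aug 21, 1735 → Aug 21, 1736: 366 days (Feb 29, 1736 is in that span).
Aug 21, 1736 → Sep 21, 1736: 31 days (August has 31).
Sep 21, 1736 → Oct 10, 1736: 19 days.
Total: 5529 days.

5529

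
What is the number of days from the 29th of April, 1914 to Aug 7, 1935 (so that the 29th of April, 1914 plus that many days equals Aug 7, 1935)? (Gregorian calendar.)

7770

Apr 29, 1914 → Apr 29, 1915: 365 days.
Apr 29, 1915 → Apr 29, 1916: 366 days (Feb 29, 1916 is in that span).
Apr 29, 1916 → Apr 29, 1917: 365 days.
Apr 29, 1917 → Apr 29, 1918: 365 days.
Apr 29, 1918 → Apr 29, 1919: 365 days.
Apr 29, 1919 → Apr 29, 1920: 366 days (Feb 29, 1920 is in that span).
Apr 29, 1920 → Apr 29, 1921: 365 days.
Apr 29, 1921 → Apr 29, 1922: 365 days.
Apr 29, 1922 → Apr 29, 1923: 365 days.
Apr 29, 1923 → Apr 29, 1924: 366 days (Feb 29, 1924 is in that span).
Apr 29, 1924 → Apr 29, 1925: 365 days.
Apr 29, 1925 → Apr 29, 1926: 365 days.
Apr 29, 1926 → Apr 29, 1927: 365 days.
Apr 29, 1927 → Apr 29, 1928: 366 days (Feb 29, 1928 is in that span).
Apr 29, 1928 → Apr 29, 1929: 365 days.
Apr 29, 1929 → Apr 29, 1930: 365 days.
Apr 29, 1930 → Apr 29, 1931: 365 days.
Apr 29, 1931 → Apr 29, 1932: 366 days (Feb 29, 1932 is in that span).
Apr 29, 1932 → Apr 29, 1933: 365 days.
Apr 29, 1933 → Apr 29, 1934: 365 days.
Apr 29, 1934 → Apr 29, 1935: 365 days.
Apr 29, 1935 → May 29, 1935: 30 days (April has 30).
May 29, 1935 → Jun 29, 1935: 31 days (May has 31).
Jun 29, 1935 → Jul 29, 1935: 30 days (June has 30).
Jul 29, 1935 → Aug 7, 1935: 9 days.
Total: 7770 days.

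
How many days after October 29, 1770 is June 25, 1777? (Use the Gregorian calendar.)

2431

Oct 29, 1770 → Oct 29, 1771: 365 days.
Oct 29, 1771 → Oct 29, 1772: 366 days (Feb 29, 1772 is in that span).
Oct 29, 1772 → Oct 29, 1773: 365 days.
Oct 29, 1773 → Oct 29, 1774: 365 days.
Oct 29, 1774 → Oct 29, 1775: 365 days.
Oct 29, 1775 → Oct 29, 1776: 366 days (Feb 29, 1776 is in that span).
Oct 29, 1776 → Nov 29, 1776: 31 days (October has 31).
Nov 29, 1776 → Dec 29, 1776: 30 days (November has 30).
Dec 29, 1776 → Jan 29, 1777: 31 days (December has 31).
Jan 29, 1777 → Feb 28, 1777: 30 days (January has 31).
Feb 28, 1777 → Mar 28, 1777: 28 days (February has 28).
Mar 28, 1777 → Apr 28, 1777: 31 days (March has 31).
Apr 28, 1777 → May 28, 1777: 30 days (April has 30).
May 28, 1777 → Jun 25, 1777: 28 days.
Total: 2431 days.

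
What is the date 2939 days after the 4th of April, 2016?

+365 (one year) → Apr 4, 2017 (2574 left).
+365 (one year) → Apr 4, 2018 (2209 left).
+365 (one year) → Apr 4, 2019 (1844 left).
+366 (one year; includes Feb 29, 2020) → Apr 4, 2020 (1478 left).
+365 (one year) → Apr 4, 2021 (1113 left).
+365 (one year) → Apr 4, 2022 (748 left).
+365 (one year) → Apr 4, 2023 (383 left).
Apr has 30 days: +27 → May 1, 2023 (356 left).
May has 31 days: +31 → Jun 1, 2023 (325 left).
Jun has 30 days: +30 → Jul 1, 2023 (295 left).
Jul has 31 days: +31 → Aug 1, 2023 (264 left).
Aug has 31 days: +31 → Sep 1, 2023 (233 left).
Sep has 30 days: +30 → Oct 1, 2023 (203 left).
Oct has 31 days: +31 → Nov 1, 2023 (172 left).
Nov has 30 days: +30 → Dec 1, 2023 (142 left).
Dec has 31 days: +31 → Jan 1, 2024 (111 left).
Jan has 31 days: +31 → Feb 1, 2024 (80 left).
Feb has 29 days: +29 → Mar 1, 2024 (51 left).
Mar has 31 days: +31 → Apr 1, 2024 (20 left).
+20 → Apr 21, 2024.

April 21, 2024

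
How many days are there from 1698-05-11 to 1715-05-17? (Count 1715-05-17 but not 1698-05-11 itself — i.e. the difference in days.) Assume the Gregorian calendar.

6214

May 11, 1698 → May 11, 1699: 365 days.
May 11, 1699 → May 11, 1700: 365 days.
May 11, 1700 → May 11, 1701: 365 days.
May 11, 1701 → May 11, 1702: 365 days.
May 11, 1702 → May 11, 1703: 365 days.
May 11, 1703 → May 11, 1704: 366 days (Feb 29, 1704 is in that span).
May 11, 1704 → May 11, 1705: 365 days.
May 11, 1705 → May 11, 1706: 365 days.
May 11, 1706 → May 11, 1707: 365 days.
May 11, 1707 → May 11, 1708: 366 days (Feb 29, 1708 is in that span).
May 11, 1708 → May 11, 1709: 365 days.
May 11, 1709 → May 11, 1710: 365 days.
May 11, 1710 → May 11, 1711: 365 days.
May 11, 1711 → May 11, 1712: 366 days (Feb 29, 1712 is in that span).
May 11, 1712 → May 11, 1713: 365 days.
May 11, 1713 → May 11, 1714: 365 days.
May 11, 1714 → Jun 11, 1714: 31 days (May has 31).
Jun 11, 1714 → Jul 11, 1714: 30 days (June has 30).
Jul 11, 1714 → Aug 11, 1714: 31 days (July has 31).
Aug 11, 1714 → Sep 11, 1714: 31 days (August has 31).
Sep 11, 1714 → Oct 11, 1714: 30 days (September has 30).
Oct 11, 1714 → Nov 11, 1714: 31 days (October has 31).
Nov 11, 1714 → Dec 11, 1714: 30 days (November has 30).
Dec 11, 1714 → Jan 11, 1715: 31 days (December has 31).
Jan 11, 1715 → Feb 11, 1715: 31 days (January has 31).
Feb 11, 1715 → Mar 11, 1715: 28 days (February has 28).
Mar 11, 1715 → Apr 11, 1715: 31 days (March has 31).
Apr 11, 1715 → May 11, 1715: 30 days (April has 30).
May 11, 1715 → May 17, 1715: 6 days.
Total: 6214 days.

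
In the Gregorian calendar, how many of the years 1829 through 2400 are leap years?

Multiples of 4 in [1829,2400]: 143.
Of those, multiples of 100: 6 (not leap unless ÷400).
Multiples of 400: 2.
Leap years = 143 − 6 + 2 = 139.

139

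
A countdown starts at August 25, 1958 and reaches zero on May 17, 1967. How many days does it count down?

3187

Aug 25, 1958 → Aug 25, 1959: 365 days.
Aug 25, 1959 → Aug 25, 1960: 366 days (Feb 29, 1960 is in that span).
Aug 25, 1960 → Aug 25, 1961: 365 days.
Aug 25, 1961 → Aug 25, 1962: 365 days.
Aug 25, 1962 → Aug 25, 1963: 365 days.
Aug 25, 1963 → Aug 25, 1964: 366 days (Feb 29, 1964 is in that span).
Aug 25, 1964 → Aug 25, 1965: 365 days.
Aug 25, 1965 → Aug 25, 1966: 365 days.
Aug 25, 1966 → Sep 25, 1966: 31 days (August has 31).
Sep 25, 1966 → Oct 25, 1966: 30 days (September has 30).
Oct 25, 1966 → Nov 25, 1966: 31 days (October has 31).
Nov 25, 1966 → Dec 25, 1966: 30 days (November has 30).
Dec 25, 1966 → Jan 25, 1967: 31 days (December has 31).
Jan 25, 1967 → Feb 25, 1967: 31 days (January has 31).
Feb 25, 1967 → Mar 25, 1967: 28 days (February has 28).
Mar 25, 1967 → Apr 25, 1967: 31 days (March has 31).
Apr 25, 1967 → May 17, 1967: 22 days.
Total: 3187 days.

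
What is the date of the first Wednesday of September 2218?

September 2, 2218

September 1, 2218 is a Tuesday.
The first Wednesday is therefore September 2 (1 days later).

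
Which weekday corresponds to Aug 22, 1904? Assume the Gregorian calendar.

January 1, 1904 is a Friday.
Jan 1, 1904 → Feb 1, 1904: 31 days (January has 31).
Feb 1, 1904 → Mar 1, 1904: 29 days (February has 29).
Mar 1, 1904 → Apr 1, 1904: 31 days (March has 31).
Apr 1, 1904 → May 1, 1904: 30 days (April has 30).
May 1, 1904 → Jun 1, 1904: 31 days (May has 31).
Jun 1, 1904 → Jul 1, 1904: 30 days (June has 30).
Jul 1, 1904 → Aug 1, 1904: 31 days (July has 31).
Aug 1, 1904 → Aug 22, 1904: 21 days.
Total: 234 days.
234 mod 7 = 3, so Friday + 3 = Monday.

Monday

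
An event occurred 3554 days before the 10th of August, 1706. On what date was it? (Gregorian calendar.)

November 15, 1696

−365 (one year) → Aug 10, 1705 (3189 left).
−365 (one year) → Aug 10, 1704 (2824 left).
−366 (one year; includes Feb 29, 1704) → Aug 10, 1703 (2458 left).
−365 (one year) → Aug 10, 1702 (2093 left).
−365 (one year) → Aug 10, 1701 (1728 left).
−365 (one year) → Aug 10, 1700 (1363 left).
−365 (one year) → Aug 10, 1699 (998 left).
−365 (one year) → Aug 10, 1698 (633 left).
−365 (one year) → Aug 10, 1697 (268 left).
−10 → Jul 31, 1697 (end of Jul, 31 days; 258 left).
−31 → Jun 30, 1697 (end of Jun, 30 days; 227 left).
−30 → May 31, 1697 (end of May, 31 days; 197 left).
−31 → Apr 30, 1697 (end of Apr, 30 days; 166 left).
−30 → Mar 31, 1697 (end of Mar, 31 days; 136 left).
−31 → Feb 28, 1697 (end of Feb, 28 days; 105 left).
−28 → Jan 31, 1697 (end of Jan, 31 days; 77 left).
−31 → Dec 31, 1696 (end of Dec, 31 days; 46 left).
−31 → Nov 30, 1696 (end of Nov, 30 days; 15 left).
−15 → Nov 15, 1696.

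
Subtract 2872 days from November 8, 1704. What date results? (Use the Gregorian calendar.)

−366 (one year; includes Feb 29, 1704) → Nov 8, 1703 (2506 left).
−365 (one year) → Nov 8, 1702 (2141 left).
−365 (one year) → Nov 8, 1701 (1776 left).
−365 (one year) → Nov 8, 1700 (1411 left).
−365 (one year) → Nov 8, 1699 (1046 left).
−365 (one year) → Nov 8, 1698 (681 left).
−365 (one year) → Nov 8, 1697 (316 left).
−8 → Oct 31, 1697 (end of Oct, 31 days; 308 left).
−31 → Sep 30, 1697 (end of Sep, 30 days; 277 left).
−30 → Aug 31, 1697 (end of Aug, 31 days; 247 left).
−31 → Jul 31, 1697 (end of Jul, 31 days; 216 left).
−31 → Jun 30, 1697 (end of Jun, 30 days; 185 left).
−30 → May 31, 1697 (end of May, 31 days; 155 left).
−31 → Apr 30, 1697 (end of Apr, 30 days; 124 left).
−30 → Mar 31, 1697 (end of Mar, 31 days; 94 left).
−31 → Feb 28, 1697 (end of Feb, 28 days; 63 left).
−28 → Jan 31, 1697 (end of Jan, 31 days; 35 left).
−31 → Dec 31, 1696 (end of Dec, 31 days; 4 left).
−4 → Dec 27, 1696.

December 27, 1696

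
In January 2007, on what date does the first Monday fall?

January 1, 2007 is a Monday.
The first Monday is therefore January 1 (same day).

January 1, 2007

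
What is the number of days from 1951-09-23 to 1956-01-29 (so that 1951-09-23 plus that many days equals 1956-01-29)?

1589

Sep 23, 1951 → Sep 23, 1952: 366 days (Feb 29, 1952 is in that span).
Sep 23, 1952 → Sep 23, 1953: 365 days.
Sep 23, 1953 → Sep 23, 1954: 365 days.
Sep 23, 1954 → Sep 23, 1955: 365 days.
Sep 23, 1955 → Oct 23, 1955: 30 days (September has 30).
Oct 23, 1955 → Nov 23, 1955: 31 days (October has 31).
Nov 23, 1955 → Dec 23, 1955: 30 days (November has 30).
Dec 23, 1955 → Jan 23, 1956: 31 days (December has 31).
Jan 23, 1956 → Jan 29, 1956: 6 days.
Total: 1589 days.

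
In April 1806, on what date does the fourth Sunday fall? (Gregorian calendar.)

April 1, 1806 is a Tuesday.
The first Sunday is therefore April 6 (5 days later).
The fourth Sunday is 6 + 3×7 = April 27.

April 27, 1806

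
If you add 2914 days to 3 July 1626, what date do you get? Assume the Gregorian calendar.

June 25, 1634

+365 (one year) → Jul 3, 1627 (2549 left).
+366 (one year; includes Feb 29, 1628) → Jul 3, 1628 (2183 left).
+365 (one year) → Jul 3, 1629 (1818 left).
+365 (one year) → Jul 3, 1630 (1453 left).
+365 (one year) → Jul 3, 1631 (1088 left).
+366 (one year; includes Feb 29, 1632) → Jul 3, 1632 (722 left).
+365 (one year) → Jul 3, 1633 (357 left).
Jul has 31 days: +29 → Aug 1, 1633 (328 left).
Aug has 31 days: +31 → Sep 1, 1633 (297 left).
Sep has 30 days: +30 → Oct 1, 1633 (267 left).
Oct has 31 days: +31 → Nov 1, 1633 (236 left).
Nov has 30 days: +30 → Dec 1, 1633 (206 left).
Dec has 31 days: +31 → Jan 1, 1634 (175 left).
Jan has 31 days: +31 → Feb 1, 1634 (144 left).
Feb has 28 days: +28 → Mar 1, 1634 (116 left).
Mar has 31 days: +31 → Apr 1, 1634 (85 left).
Apr has 30 days: +30 → May 1, 1634 (55 left).
May has 31 days: +31 → Jun 1, 1634 (24 left).
+24 → Jun 25, 1634.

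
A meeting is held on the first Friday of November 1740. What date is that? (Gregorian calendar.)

November 4, 1740

November 1, 1740 is a Tuesday.
The first Friday is therefore November 4 (3 days later).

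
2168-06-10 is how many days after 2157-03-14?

Mar 14, 2157 → Mar 14, 2158: 365 days.
Mar 14, 2158 → Mar 14, 2159: 365 days.
Mar 14, 2159 → Mar 14, 2160: 366 days (Feb 29, 2160 is in that span).
Mar 14, 2160 → Mar 14, 2161: 365 days.
Mar 14, 2161 → Mar 14, 2162: 365 days.
Mar 14, 2162 → Mar 14, 2163: 365 days.
Mar 14, 2163 → Mar 14, 2164: 366 days (Feb 29, 2164 is in that span).
Mar 14, 2164 → Mar 14, 2165: 365 days.
Mar 14, 2165 → Mar 14, 2166: 365 days.
Mar 14, 2166 → Mar 14, 2167: 365 days.
Mar 14, 2167 → Mar 14, 2168: 366 days (Feb 29, 2168 is in that span).
Mar 14, 2168 → Apr 14, 2168: 31 days (March has 31).
Apr 14, 2168 → May 14, 2168: 30 days (April has 30).
May 14, 2168 → Jun 10, 2168: 27 days.
Total: 4106 days.

4106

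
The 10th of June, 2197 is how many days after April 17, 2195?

785

Apr 17, 2195 → Apr 17, 2196: 366 days (Feb 29, 2196 is in that span).
Apr 17, 2196 → Apr 17, 2197: 365 days.
Apr 17, 2197 → May 17, 2197: 30 days (April has 30).
May 17, 2197 → Jun 10, 2197: 24 days.
Total: 785 days.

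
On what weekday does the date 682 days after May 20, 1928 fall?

Wednesday

May 20, 1928 is a Sunday.
682 mod 7 = 3, so 682 days after a Sunday is Sunday + 3 = Wednesday.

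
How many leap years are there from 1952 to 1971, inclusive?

5

Multiples of 4 in [1952,1971]: 5.
Of those, multiples of 100: 0 (not leap unless ÷400).
Multiples of 400: 0.
Leap years = 5 − 0 + 0 = 5.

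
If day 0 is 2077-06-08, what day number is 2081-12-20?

Jun 8, 2077 → Jun 8, 2078: 365 days.
Jun 8, 2078 → Jun 8, 2079: 365 days.
Jun 8, 2079 → Jun 8, 2080: 366 days (Feb 29, 2080 is in that span).
Jun 8, 2080 → Jun 8, 2081: 365 days.
Jun 8, 2081 → Jul 8, 2081: 30 days (June has 30).
Jul 8, 2081 → Aug 8, 2081: 31 days (July has 31).
Aug 8, 2081 → Sep 8, 2081: 31 days (August has 31).
Sep 8, 2081 → Oct 8, 2081: 30 days (September has 30).
Oct 8, 2081 → Nov 8, 2081: 31 days (October has 31).
Nov 8, 2081 → Dec 8, 2081: 30 days (November has 30).
Dec 8, 2081 → Dec 20, 2081: 12 days.
Total: 1656 days.

1656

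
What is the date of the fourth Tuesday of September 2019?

September 24, 2019

September 1, 2019 is a Sunday.
The first Tuesday is therefore September 3 (2 days later).
The fourth Tuesday is 3 + 3×7 = September 24.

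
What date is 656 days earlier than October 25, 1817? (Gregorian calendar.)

−365 (one year) → Oct 25, 1816 (291 left).
−25 → Sep 30, 1816 (end of Sep, 30 days; 266 left).
−30 → Aug 31, 1816 (end of Aug, 31 days; 236 left).
−31 → Jul 31, 1816 (end of Jul, 31 days; 205 left).
−31 → Jun 30, 1816 (end of Jun, 30 days; 174 left).
−30 → May 31, 1816 (end of May, 31 days; 144 left).
−31 → Apr 30, 1816 (end of Apr, 30 days; 113 left).
−30 → Mar 31, 1816 (end of Mar, 31 days; 83 left).
−31 → Feb 29, 1816 (end of Feb, 29 days; 52 left).
−29 → Jan 31, 1816 (end of Jan, 31 days; 23 left).
−23 → Jan 8, 1816.

January 8, 1816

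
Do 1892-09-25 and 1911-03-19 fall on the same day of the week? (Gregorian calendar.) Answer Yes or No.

Yes

From Sep 25, 1892 to Mar 19, 1911 is 6748 days.
6748 mod 7 = 0, so they are the same weekday.
(Sep 25, 1892 is a Sunday; Mar 19, 1911 is a Sunday.)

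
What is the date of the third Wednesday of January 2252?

January 21, 2252

January 1, 2252 is a Thursday.
The first Wednesday is therefore January 7 (6 days later).
The third Wednesday is 7 + 2×7 = January 21.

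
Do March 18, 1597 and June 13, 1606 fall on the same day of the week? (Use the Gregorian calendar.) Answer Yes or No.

From Mar 18, 1597 to Jun 13, 1606 is 3374 days.
3374 mod 7 = 0, so they are the same weekday.
(Mar 18, 1597 is a Tuesday; Jun 13, 1606 is a Tuesday.)

Yes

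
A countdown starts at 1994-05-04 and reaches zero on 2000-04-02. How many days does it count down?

May 4, 1994 → May 4, 1995: 365 days.
May 4, 1995 → May 4, 1996: 366 days (Feb 29, 1996 is in that span).
May 4, 1996 → May 4, 1997: 365 days.
May 4, 1997 → May 4, 1998: 365 days.
May 4, 1998 → May 4, 1999: 365 days.
May 4, 1999 → Jun 4, 1999: 31 days (May has 31).
Jun 4, 1999 → Jul 4, 1999: 30 days (June has 30).
Jul 4, 1999 → Aug 4, 1999: 31 days (July has 31).
Aug 4, 1999 → Sep 4, 1999: 31 days (August has 31).
Sep 4, 1999 → Oct 4, 1999: 30 days (September has 30).
Oct 4, 1999 → Nov 4, 1999: 31 days (October has 31).
Nov 4, 1999 → Dec 4, 1999: 30 days (November has 30).
Dec 4, 1999 → Jan 4, 2000: 31 days (December has 31).
Jan 4, 2000 → Feb 4, 2000: 31 days (January has 31).
Feb 4, 2000 → Mar 4, 2000: 29 days (February has 29).
Mar 4, 2000 → Apr 2, 2000: 29 days.
Total: 2160 days.

2160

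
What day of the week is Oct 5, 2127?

Sunday

Doomsday rule: the anchor day for the 2100s is Sunday. For year 27: 27÷12 = 2 r 3, and 3÷4 = 0, so 2+3+0 = 5.
Sunday + 5 ≡ Friday — that's 2127's doomsday.
In October the doomsday date is Oct 10.
Oct 5 is 5 days before Oct 10; 5 mod 7 = 5, so Friday − 5 = Sunday.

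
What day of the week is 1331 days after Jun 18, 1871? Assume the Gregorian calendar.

First find the weekday of Jun 18, 1871. Doomsday rule: the anchor day for the 1800s is Friday. For year 71: 71÷12 = 5 r 11, and 11÷4 = 2, so 5+11+2 = 18.
Friday + 18 ≡ Tuesday — that's 1871's doomsday.
In June the doomsday date is Jun 6.
Jun 18 is 12 days after Jun 6; 12 mod 7 = 5, so Tuesday + 5 = Sunday.
1331 mod 7 = 1, so 1331 days after a Sunday is Sunday + 1 = Monday.

Monday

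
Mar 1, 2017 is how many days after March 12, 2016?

Mar 12, 2016 → Apr 12, 2016: 31 days (March has 31).
Apr 12, 2016 → May 12, 2016: 30 days (April has 30).
May 12, 2016 → Jun 12, 2016: 31 days (May has 31).
Jun 12, 2016 → Jul 12, 2016: 30 days (June has 30).
Jul 12, 2016 → Aug 12, 2016: 31 days (July has 31).
Aug 12, 2016 → Sep 12, 2016: 31 days (August has 31).
Sep 12, 2016 → Oct 12, 2016: 30 days (September has 30).
Oct 12, 2016 → Nov 12, 2016: 31 days (October has 31).
Nov 12, 2016 → Dec 12, 2016: 30 days (November has 30).
Dec 12, 2016 → Jan 12, 2017: 31 days (December has 31).
Jan 12, 2017 → Feb 12, 2017: 31 days (January has 31).
Feb 12, 2017 → Mar 1, 2017: 17 days.
Total: 354 days.

354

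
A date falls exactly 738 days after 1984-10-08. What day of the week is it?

First find the weekday of Oct 8, 1984. Doomsday rule: the anchor day for the 1900s is Wednesday. For year 84: 84÷12 = 7 r 0, and 0÷4 = 0, so 7+0+0 = 7.
Wednesday + 7 ≡ Wednesday — that's 1984's doomsday.
In October the doomsday date is Oct 10.
Oct 8 is 2 days before Oct 10; 2 mod 7 = 2, so Wednesday − 2 = Monday.
738 mod 7 = 3, so 738 days after a Monday is Monday + 3 = Thursday.

Thursday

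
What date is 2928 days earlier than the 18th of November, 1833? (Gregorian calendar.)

November 12, 1825

−365 (one year) → Nov 18, 1832 (2563 left).
−366 (one year; includes Feb 29, 1832) → Nov 18, 1831 (2197 left).
−365 (one year) → Nov 18, 1830 (1832 left).
−365 (one year) → Nov 18, 1829 (1467 left).
−365 (one year) → Nov 18, 1828 (1102 left).
−366 (one year; includes Feb 29, 1828) → Nov 18, 1827 (736 left).
−365 (one year) → Nov 18, 1826 (371 left).
−18 → Oct 31, 1826 (end of Oct, 31 days; 353 left).
−31 → Sep 30, 1826 (end of Sep, 30 days; 322 left).
−30 → Aug 31, 1826 (end of Aug, 31 days; 292 left).
−31 → Jul 31, 1826 (end of Jul, 31 days; 261 left).
−31 → Jun 30, 1826 (end of Jun, 30 days; 230 left).
−30 → May 31, 1826 (end of May, 31 days; 200 left).
−31 → Apr 30, 1826 (end of Apr, 30 days; 169 left).
−30 → Mar 31, 1826 (end of Mar, 31 days; 139 left).
−31 → Feb 28, 1826 (end of Feb, 28 days; 108 left).
−28 → Jan 31, 1826 (end of Jan, 31 days; 80 left).
−31 → Dec 31, 1825 (end of Dec, 31 days; 49 left).
−31 → Nov 30, 1825 (end of Nov, 30 days; 18 left).
−18 → Nov 12, 1825.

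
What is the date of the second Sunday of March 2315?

March 1, 2315 is a Monday.
The first Sunday is therefore March 7 (6 days later).
The second Sunday is 7 + 1×7 = March 14.

March 14, 2315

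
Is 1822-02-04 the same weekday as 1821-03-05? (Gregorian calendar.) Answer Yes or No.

Yes

From Mar 5, 1821 to Feb 4, 1822 is 336 days.
336 mod 7 = 0, so they are the same weekday.
(Mar 5, 1821 is a Monday; Feb 4, 1822 is a Monday.)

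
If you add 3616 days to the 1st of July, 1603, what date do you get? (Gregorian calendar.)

May 25, 1613

+366 (one year; includes Feb 29, 1604) → Jul 1, 1604 (3250 left).
+365 (one year) → Jul 1, 1605 (2885 left).
+365 (one year) → Jul 1, 1606 (2520 left).
+365 (one year) → Jul 1, 1607 (2155 left).
+366 (one year; includes Feb 29, 1608) → Jul 1, 1608 (1789 left).
+365 (one year) → Jul 1, 1609 (1424 left).
+365 (one year) → Jul 1, 1610 (1059 left).
+365 (one year) → Jul 1, 1611 (694 left).
+366 (one year; includes Feb 29, 1612) → Jul 1, 1612 (328 left).
Jul has 31 days: +31 → Aug 1, 1612 (297 left).
Aug has 31 days: +31 → Sep 1, 1612 (266 left).
Sep has 30 days: +30 → Oct 1, 1612 (236 left).
Oct has 31 days: +31 → Nov 1, 1612 (205 left).
Nov has 30 days: +30 → Dec 1, 1612 (175 left).
Dec has 31 days: +31 → Jan 1, 1613 (144 left).
Jan has 31 days: +31 → Feb 1, 1613 (113 left).
Feb has 28 days: +28 → Mar 1, 1613 (85 left).
Mar has 31 days: +31 → Apr 1, 1613 (54 left).
Apr has 30 days: +30 → May 1, 1613 (24 left).
+24 → May 25, 1613.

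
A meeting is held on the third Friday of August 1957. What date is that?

August 1, 1957 is a Thursday.
The first Friday is therefore August 2 (1 days later).
The third Friday is 2 + 2×7 = August 16.

August 16, 1957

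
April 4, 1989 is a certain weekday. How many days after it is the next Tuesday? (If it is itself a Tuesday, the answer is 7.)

Apr 4, 1989 is a Tuesday.
From Tuesday to the next Tuesday is 7 days.

7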